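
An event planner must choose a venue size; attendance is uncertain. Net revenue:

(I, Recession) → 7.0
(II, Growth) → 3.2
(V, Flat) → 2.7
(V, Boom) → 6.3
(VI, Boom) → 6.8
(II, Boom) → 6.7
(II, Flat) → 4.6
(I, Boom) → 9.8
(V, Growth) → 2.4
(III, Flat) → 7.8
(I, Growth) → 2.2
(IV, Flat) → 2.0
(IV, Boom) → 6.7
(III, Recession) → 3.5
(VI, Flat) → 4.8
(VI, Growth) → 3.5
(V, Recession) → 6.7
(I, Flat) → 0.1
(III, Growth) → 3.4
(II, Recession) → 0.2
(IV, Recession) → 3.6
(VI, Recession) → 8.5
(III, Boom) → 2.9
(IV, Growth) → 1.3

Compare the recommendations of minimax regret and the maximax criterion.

minimax regret → VI; maximax → I (disagree)

Column bests: Recession=8.5, Flat=7.8, Growth=3.5, Boom=9.8.
I regrets: 1.5, 7.7, 1.3, 0.0 → max 7.7
II regrets: 8.3, 3.2, 0.3, 3.1 → max 8.3
III regrets: 5.0, 0.0, 0.1, 6.9 → max 6.9
IV regrets: 4.9, 5.8, 2.2, 3.1 → max 5.8
V regrets: 1.8, 5.1, 1.1, 3.5 → max 5.1
VI regrets: 0.0, 3.0, 0.0, 3.0 → max 3.0
Smallest max regret = 3.0 → VI.
Row maxima: I=9.8, II=6.7, III=7.8, IV=6.7, V=6.7, VI=8.5
Best best-case = 9.8 → I.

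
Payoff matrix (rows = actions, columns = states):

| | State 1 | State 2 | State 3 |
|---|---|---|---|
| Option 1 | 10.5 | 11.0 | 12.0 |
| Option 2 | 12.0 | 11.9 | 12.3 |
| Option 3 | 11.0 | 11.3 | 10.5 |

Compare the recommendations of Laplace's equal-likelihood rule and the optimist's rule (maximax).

Row averages: Option 1=67/6, Option 2=181/15, Option 3=164/15
Highest average = 181/15 → Option 2.
Row maxima: Option 1=12.0, Option 2=12.3, Option 3=11.3
Best best-case = 12.3 → Option 2.

laplace → Option 2; maximax → Option 2 (agree)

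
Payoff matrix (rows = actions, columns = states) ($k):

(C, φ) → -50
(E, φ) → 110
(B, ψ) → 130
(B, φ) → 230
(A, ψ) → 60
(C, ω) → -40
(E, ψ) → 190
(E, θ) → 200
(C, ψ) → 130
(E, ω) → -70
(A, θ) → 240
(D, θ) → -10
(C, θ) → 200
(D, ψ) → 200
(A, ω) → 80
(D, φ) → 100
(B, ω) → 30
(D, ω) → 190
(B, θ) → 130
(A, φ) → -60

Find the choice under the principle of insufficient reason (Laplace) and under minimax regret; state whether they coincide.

Row averages: A=80, B=130, C=60, D=120, E=107.5
Highest average = 130 → B.
Column bests: θ=240, φ=230, ψ=200, ω=190.
A regrets: 0, 290, 140, 110 → max 290
B regrets: 110, 0, 70, 160 → max 160
C regrets: 40, 280, 70, 230 → max 280
D regrets: 250, 130, 0, 0 → max 250
E regrets: 40, 120, 10, 260 → max 260
Smallest max regret = 160 → B.

laplace → B; minimax regret → B (agree)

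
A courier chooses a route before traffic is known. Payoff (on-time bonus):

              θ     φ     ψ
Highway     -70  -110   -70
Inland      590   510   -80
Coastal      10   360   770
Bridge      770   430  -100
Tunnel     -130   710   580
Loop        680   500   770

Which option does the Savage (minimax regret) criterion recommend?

Column bests: θ=770, φ=710, ψ=770.
Highway regrets: 840, 820, 840 → max 840
Inland regrets: 180, 200, 850 → max 850
Coastal regrets: 760, 350, 0 → max 760
Bridge regrets: 0, 280, 870 → max 870
Tunnel regrets: 900, 0, 190 → max 900
Loop regrets: 90, 210, 0 → max 210
Smallest max regret = 210 → Loop.

Loop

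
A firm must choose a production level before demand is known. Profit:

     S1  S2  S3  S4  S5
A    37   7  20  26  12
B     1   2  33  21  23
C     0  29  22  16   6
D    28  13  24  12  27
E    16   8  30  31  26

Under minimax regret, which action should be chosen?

D

Column bests: S1=37, S2=29, S3=33, S4=31, S5=27.
A regrets: 0, 22, 13, 5, 15 → max 22
B regrets: 36, 27, 0, 10, 4 → max 36
C regrets: 37, 0, 11, 15, 21 → max 37
D regrets: 9, 16, 9, 19, 0 → max 19
E regrets: 21, 21, 3, 0, 1 → max 21
Smallest max regret = 19 → D.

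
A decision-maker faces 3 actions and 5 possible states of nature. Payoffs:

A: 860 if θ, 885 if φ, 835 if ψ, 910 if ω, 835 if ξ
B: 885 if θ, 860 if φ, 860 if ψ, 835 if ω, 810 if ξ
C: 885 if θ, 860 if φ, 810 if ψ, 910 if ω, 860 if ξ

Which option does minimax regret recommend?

A

Column bests: θ=885, φ=885, ψ=860, ω=910, ξ=860.
A regrets: 25, 0, 25, 0, 25 → max 25
B regrets: 0, 25, 0, 75, 50 → max 75
C regrets: 0, 25, 50, 0, 0 → max 50
Smallest max regret = 25 → A.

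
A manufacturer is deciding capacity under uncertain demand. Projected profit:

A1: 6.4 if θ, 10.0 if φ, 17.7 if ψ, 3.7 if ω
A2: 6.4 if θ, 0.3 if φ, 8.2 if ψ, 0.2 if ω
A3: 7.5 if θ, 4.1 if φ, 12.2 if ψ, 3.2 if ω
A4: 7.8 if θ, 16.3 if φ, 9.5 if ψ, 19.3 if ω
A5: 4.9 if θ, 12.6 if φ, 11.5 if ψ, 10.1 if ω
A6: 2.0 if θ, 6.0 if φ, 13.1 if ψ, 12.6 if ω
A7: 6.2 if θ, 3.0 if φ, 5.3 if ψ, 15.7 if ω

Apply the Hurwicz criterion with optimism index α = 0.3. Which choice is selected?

A4

A1: 0.3·17.7 + 0.7·3.7 = 7.9
A2: 0.3·8.2 + 0.7·0.2 = 2.6
A3: 0.3·12.2 + 0.7·3.2 = 5.9
A4: 0.3·19.3 + 0.7·7.8 = 11.25
A5: 0.3·12.6 + 0.7·4.9 = 7.21
A6: 0.3·13.1 + 0.7·2.0 = 5.33
A7: 0.3·15.7 + 0.7·3.0 = 6.81
Highest Hurwicz score = 11.25 → A4.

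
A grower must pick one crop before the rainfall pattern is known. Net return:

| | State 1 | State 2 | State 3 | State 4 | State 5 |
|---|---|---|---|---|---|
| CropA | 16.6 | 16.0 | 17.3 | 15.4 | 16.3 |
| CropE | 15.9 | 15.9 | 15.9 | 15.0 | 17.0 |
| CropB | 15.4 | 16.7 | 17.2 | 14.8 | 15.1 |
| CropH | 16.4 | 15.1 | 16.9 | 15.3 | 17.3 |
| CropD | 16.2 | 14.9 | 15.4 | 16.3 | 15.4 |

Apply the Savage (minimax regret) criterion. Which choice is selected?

Column bests: State 1=16.6, State 2=16.7, State 3=17.3, State 4=16.3, State 5=17.3.
CropA regrets: 0.0, 0.7, 0.0, 0.9, 1.0 → max 1.0
CropE regrets: 0.7, 0.8, 1.4, 1.3, 0.3 → max 1.4
CropB regrets: 1.2, 0.0, 0.1, 1.5, 2.2 → max 2.2
CropH regrets: 0.2, 1.6, 0.4, 1.0, 0.0 → max 1.6
CropD regrets: 0.4, 1.8, 1.9, 0.0, 1.9 → max 1.9
Smallest max regret = 1.0 → CropA.

CropA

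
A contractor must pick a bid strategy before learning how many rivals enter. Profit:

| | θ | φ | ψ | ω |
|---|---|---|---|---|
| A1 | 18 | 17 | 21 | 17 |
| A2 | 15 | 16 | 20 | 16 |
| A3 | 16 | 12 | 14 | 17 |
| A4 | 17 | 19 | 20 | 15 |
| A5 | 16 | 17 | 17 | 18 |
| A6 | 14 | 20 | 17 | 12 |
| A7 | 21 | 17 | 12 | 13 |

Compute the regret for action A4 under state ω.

Best payoff under ω is 18.
Regret = 18 − 15 = 3.

3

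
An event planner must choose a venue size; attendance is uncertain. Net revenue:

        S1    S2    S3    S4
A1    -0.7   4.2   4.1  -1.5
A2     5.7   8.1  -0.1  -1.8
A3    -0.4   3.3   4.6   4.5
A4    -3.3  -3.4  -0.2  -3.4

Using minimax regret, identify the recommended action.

A3

Column bests: S1=5.7, S2=8.1, S3=4.6, S4=4.5.
A1 regrets: 6.4, 3.9, 0.5, 6.0 → max 6.4
A2 regrets: 0.0, 0.0, 4.7, 6.3 → max 6.3
A3 regrets: 6.1, 4.8, 0.0, 0.0 → max 6.1
A4 regrets: 9.0, 11.5, 4.8, 7.9 → max 11.5
Smallest max regret = 6.1 → A3.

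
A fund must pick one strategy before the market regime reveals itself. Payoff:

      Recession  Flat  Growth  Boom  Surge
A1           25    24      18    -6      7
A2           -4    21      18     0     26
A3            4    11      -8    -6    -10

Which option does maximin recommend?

Row minima: A1=-6, A2=-4, A3=-10
Best worst-case = -4 → A2.

A2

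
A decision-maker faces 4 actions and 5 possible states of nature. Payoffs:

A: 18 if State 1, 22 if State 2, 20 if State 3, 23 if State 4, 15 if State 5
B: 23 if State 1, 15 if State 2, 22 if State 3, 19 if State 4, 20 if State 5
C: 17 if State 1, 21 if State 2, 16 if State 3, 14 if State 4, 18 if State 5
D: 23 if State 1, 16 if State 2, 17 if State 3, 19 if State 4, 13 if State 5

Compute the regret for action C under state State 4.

9

Best payoff under State 4 is 23.
Regret = 23 − 14 = 9.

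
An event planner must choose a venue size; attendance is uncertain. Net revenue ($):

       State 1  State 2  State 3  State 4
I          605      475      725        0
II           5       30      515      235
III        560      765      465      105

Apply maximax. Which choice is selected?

Row maxima: I=725, II=515, III=765
Best best-case = 765 → III.

III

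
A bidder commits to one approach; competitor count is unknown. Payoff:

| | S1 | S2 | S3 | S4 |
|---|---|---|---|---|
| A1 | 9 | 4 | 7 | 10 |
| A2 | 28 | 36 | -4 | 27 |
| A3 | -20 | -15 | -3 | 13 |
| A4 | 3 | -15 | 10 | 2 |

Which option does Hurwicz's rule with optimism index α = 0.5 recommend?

A1: 0.5·10 + 0.5·4 = 7
A2: 0.5·36 + 0.5·(-4) = 16
A3: 0.5·13 + 0.5·(-20) = -3.5
A4: 0.5·10 + 0.5·(-15) = -2.5
Highest Hurwicz score = 16 → A2.

A2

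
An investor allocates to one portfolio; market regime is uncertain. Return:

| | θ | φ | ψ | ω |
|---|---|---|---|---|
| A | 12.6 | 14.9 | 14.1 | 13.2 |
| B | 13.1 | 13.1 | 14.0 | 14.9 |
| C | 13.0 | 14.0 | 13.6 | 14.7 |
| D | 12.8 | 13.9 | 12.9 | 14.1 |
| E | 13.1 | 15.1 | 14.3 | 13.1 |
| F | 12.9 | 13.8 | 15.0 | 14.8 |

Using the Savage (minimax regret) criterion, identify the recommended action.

Column bests: θ=13.1, φ=15.1, ψ=15.0, ω=14.9.
A regrets: 0.5, 0.2, 0.9, 1.7 → max 1.7
B regrets: 0.0, 2.0, 1.0, 0.0 → max 2.0
C regrets: 0.1, 1.1, 1.4, 0.2 → max 1.4
D regrets: 0.3, 1.2, 2.1, 0.8 → max 2.1
E regrets: 0.0, 0.0, 0.7, 1.8 → max 1.8
F regrets: 0.2, 1.3, 0.0, 0.1 → max 1.3
Smallest max regret = 1.3 → F.

F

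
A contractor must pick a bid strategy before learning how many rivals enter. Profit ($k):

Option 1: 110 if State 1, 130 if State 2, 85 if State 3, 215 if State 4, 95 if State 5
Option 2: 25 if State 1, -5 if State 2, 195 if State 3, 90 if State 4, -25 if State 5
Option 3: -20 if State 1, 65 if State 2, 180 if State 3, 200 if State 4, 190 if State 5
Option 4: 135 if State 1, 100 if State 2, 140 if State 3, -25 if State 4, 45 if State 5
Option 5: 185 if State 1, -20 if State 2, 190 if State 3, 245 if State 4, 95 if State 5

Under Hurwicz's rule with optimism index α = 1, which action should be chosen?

Option 5

Option 1: 1·215 + 0·85 = 215
Option 2: 1·195 + 0·(-25) = 195
Option 3: 1·200 + 0·(-20) = 200
Option 4: 1·140 + 0·(-25) = 140
Option 5: 1·245 + 0·(-20) = 245
Highest Hurwicz score = 245 → Option 5.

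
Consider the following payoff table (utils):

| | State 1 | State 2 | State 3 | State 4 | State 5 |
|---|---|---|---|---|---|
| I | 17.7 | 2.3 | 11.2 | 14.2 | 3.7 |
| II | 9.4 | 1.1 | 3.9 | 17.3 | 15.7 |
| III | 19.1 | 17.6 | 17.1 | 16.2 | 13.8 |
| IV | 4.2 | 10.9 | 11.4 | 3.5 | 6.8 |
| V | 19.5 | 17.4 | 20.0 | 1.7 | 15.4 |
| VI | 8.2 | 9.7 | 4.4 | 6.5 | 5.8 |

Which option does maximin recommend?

Row minima: I=2.3, II=1.1, III=13.8, IV=3.5, V=1.7, VI=4.4
Best worst-case = 13.8 → III.

III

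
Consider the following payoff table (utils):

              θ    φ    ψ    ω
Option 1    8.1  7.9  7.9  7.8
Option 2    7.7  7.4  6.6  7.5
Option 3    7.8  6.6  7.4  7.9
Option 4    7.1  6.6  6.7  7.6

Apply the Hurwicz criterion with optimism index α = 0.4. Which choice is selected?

Option 1: 0.4·8.1 + 0.6·7.8 = 7.92
Option 2: 0.4·7.7 + 0.6·6.6 = 7.04
Option 3: 0.4·7.9 + 0.6·6.6 = 7.12
Option 4: 0.4·7.6 + 0.6·6.6 = 7
Highest Hurwicz score = 7.92 → Option 1.

Option 1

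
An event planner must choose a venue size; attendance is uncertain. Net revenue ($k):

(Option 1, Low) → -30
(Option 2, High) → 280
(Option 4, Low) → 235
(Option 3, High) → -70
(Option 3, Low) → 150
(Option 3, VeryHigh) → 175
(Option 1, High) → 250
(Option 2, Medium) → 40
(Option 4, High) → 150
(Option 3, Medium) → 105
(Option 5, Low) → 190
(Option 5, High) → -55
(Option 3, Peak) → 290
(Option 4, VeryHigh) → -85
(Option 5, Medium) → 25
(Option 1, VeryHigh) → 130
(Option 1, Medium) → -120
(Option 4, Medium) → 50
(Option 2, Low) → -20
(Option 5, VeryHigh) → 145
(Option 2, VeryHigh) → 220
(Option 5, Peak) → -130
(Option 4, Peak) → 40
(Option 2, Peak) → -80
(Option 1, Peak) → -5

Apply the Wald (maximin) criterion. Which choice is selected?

Row minima: Option 1=-120, Option 2=-80, Option 3=-70, Option 4=-85, Option 5=-130
Best worst-case = -70 → Option 3.

Option 3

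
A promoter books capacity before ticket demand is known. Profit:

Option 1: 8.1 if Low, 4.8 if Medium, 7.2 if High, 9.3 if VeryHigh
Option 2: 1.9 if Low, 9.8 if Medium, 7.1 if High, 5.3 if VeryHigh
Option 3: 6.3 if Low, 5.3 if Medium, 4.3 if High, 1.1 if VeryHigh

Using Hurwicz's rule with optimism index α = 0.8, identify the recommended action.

Option 1: 0.8·9.3 + 0.2·4.8 = 8.4
Option 2: 0.8·9.8 + 0.2·1.9 = 8.22
Option 3: 0.8·6.3 + 0.2·1.1 = 5.26
Highest Hurwicz score = 8.4 → Option 1.

Option 1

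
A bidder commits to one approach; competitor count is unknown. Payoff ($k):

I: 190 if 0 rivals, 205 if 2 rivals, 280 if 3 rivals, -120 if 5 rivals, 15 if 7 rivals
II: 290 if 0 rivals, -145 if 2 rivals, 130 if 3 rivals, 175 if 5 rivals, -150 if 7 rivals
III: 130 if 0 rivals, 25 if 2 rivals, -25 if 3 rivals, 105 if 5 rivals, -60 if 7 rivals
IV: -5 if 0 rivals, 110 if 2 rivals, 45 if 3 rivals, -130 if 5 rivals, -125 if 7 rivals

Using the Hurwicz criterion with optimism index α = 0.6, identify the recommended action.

I: 0.6·280 + 0.4·(-120) = 120
II: 0.6·290 + 0.4·(-150) = 114
III: 0.6·130 + 0.4·(-60) = 54
IV: 0.6·110 + 0.4·(-130) = 14
Highest Hurwicz score = 120 → I.

I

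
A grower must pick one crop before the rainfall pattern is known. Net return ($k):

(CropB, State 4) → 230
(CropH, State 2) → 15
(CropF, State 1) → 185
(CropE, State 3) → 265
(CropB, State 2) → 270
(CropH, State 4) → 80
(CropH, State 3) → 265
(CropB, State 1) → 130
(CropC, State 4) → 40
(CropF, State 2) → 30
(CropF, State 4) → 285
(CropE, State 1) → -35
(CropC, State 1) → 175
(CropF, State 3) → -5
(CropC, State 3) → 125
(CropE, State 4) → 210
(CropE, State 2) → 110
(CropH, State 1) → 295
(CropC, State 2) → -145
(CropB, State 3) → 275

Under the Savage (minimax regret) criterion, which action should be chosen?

Column bests: State 1=295, State 2=270, State 3=275, State 4=285.
CropB regrets: 165, 0, 0, 55 → max 165
CropC regrets: 120, 415, 150, 245 → max 415
CropH regrets: 0, 255, 10, 205 → max 255
CropE regrets: 330, 160, 10, 75 → max 330
CropF regrets: 110, 240, 280, 0 → max 280
Smallest max regret = 165 → CropB.

CropB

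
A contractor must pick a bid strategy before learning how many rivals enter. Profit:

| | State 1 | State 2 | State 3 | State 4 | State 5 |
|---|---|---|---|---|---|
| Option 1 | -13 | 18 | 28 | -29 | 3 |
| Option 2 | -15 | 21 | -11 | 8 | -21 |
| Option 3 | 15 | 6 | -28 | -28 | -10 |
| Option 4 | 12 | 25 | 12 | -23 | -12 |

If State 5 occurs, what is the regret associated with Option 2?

24

Best payoff under State 5 is 3.
Regret = 3 − (-21) = 24.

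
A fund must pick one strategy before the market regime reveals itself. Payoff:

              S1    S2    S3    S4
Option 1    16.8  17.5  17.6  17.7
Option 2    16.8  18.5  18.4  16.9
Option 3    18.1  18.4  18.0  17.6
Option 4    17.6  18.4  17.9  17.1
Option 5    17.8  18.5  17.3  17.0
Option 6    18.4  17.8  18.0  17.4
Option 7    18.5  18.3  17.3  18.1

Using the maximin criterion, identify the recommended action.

Option 3

Row minima: Option 1=16.8, Option 2=16.8, Option 3=17.6, Option 4=17.1, Option 5=17.0, Option 6=17.4, Option 7=17.3
Best worst-case = 17.6 → Option 3.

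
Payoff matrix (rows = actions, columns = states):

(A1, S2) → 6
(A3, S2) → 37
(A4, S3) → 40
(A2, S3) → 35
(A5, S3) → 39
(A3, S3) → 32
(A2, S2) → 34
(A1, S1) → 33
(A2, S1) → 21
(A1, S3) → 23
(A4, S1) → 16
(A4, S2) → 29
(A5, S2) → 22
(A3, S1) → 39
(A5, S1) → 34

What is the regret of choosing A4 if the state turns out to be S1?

Best payoff under S1 is 39.
Regret = 39 − 16 = 23.

23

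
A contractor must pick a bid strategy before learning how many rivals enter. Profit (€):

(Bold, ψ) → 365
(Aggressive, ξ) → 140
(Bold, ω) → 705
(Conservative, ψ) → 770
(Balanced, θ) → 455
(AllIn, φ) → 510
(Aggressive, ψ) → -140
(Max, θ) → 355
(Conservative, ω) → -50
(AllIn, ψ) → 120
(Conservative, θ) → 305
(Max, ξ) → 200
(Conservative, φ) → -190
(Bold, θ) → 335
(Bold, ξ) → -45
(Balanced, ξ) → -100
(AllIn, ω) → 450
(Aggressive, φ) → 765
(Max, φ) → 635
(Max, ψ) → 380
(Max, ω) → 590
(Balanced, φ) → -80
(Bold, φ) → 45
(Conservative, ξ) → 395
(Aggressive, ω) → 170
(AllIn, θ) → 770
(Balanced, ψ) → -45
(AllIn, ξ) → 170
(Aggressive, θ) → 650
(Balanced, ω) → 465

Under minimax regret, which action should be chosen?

Max

Column bests: θ=770, φ=765, ψ=770, ω=705, ξ=395.
Conservative regrets: 465, 955, 0, 755, 0 → max 955
Balanced regrets: 315, 845, 815, 240, 495 → max 845
Aggressive regrets: 120, 0, 910, 535, 255 → max 910
Bold regrets: 435, 720, 405, 0, 440 → max 720
AllIn regrets: 0, 255, 650, 255, 225 → max 650
Max regrets: 415, 130, 390, 115, 195 → max 415
Smallest max regret = 415 → Max.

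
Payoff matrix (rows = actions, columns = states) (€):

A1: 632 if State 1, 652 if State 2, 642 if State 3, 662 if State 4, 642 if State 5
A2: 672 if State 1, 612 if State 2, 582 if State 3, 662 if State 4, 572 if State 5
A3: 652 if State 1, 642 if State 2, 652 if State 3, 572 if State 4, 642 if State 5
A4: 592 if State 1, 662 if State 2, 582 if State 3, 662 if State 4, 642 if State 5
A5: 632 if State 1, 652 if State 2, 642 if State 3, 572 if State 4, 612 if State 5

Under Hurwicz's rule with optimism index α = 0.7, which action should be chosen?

A1

A1: 0.7·662 + 0.3·632 = 653
A2: 0.7·672 + 0.3·572 = 642
A3: 0.7·652 + 0.3·572 = 628
A4: 0.7·662 + 0.3·582 = 638
A5: 0.7·652 + 0.3·572 = 628
Highest Hurwicz score = 653 → A1.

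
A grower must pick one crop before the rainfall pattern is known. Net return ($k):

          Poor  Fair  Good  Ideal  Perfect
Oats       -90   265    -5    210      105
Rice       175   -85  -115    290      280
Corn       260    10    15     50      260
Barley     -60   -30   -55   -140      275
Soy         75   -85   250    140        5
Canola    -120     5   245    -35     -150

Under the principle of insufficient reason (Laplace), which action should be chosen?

Row averages: Oats=97, Rice=109, Corn=119, Barley=-2, Soy=77, Canola=-11
Highest average = 119 → Corn.

Corn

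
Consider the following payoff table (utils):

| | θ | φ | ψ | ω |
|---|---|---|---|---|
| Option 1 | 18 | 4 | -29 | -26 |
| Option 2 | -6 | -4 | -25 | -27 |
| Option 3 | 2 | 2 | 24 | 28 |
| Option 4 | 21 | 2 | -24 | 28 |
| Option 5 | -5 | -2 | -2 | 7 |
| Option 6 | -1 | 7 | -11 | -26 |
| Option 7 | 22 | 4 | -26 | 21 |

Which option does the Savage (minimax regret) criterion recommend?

Column bests: θ=22, φ=7, ψ=24, ω=28.
Option 1 regrets: 4, 3, 53, 54 → max 54
Option 2 regrets: 28, 11, 49, 55 → max 55
Option 3 regrets: 20, 5, 0, 0 → max 20
Option 4 regrets: 1, 5, 48, 0 → max 48
Option 5 regrets: 27, 9, 26, 21 → max 27
Option 6 regrets: 23, 0, 35, 54 → max 54
Option 7 regrets: 0, 3, 50, 7 → max 50
Smallest max regret = 20 → Option 3.

Option 3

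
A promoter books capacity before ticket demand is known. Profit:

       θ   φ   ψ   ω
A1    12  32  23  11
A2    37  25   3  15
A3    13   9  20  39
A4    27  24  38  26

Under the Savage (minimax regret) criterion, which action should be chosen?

Column bests: θ=37, φ=32, ψ=38, ω=39.
A1 regrets: 25, 0, 15, 28 → max 28
A2 regrets: 0, 7, 35, 24 → max 35
A3 regrets: 24, 23, 18, 0 → max 24
A4 regrets: 10, 8, 0, 13 → max 13
Smallest max regret = 13 → A4.

A4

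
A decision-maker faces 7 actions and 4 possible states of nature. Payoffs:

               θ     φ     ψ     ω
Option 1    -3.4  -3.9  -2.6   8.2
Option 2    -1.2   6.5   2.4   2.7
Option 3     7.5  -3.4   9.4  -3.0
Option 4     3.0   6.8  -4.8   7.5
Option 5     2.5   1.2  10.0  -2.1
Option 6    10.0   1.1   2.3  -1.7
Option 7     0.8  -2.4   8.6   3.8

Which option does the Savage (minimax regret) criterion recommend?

Option 7

Column bests: θ=10.0, φ=6.8, ψ=10.0, ω=8.2.
Option 1 regrets: 13.4, 10.7, 12.6, 0.0 → max 13.4
Option 2 regrets: 11.2, 0.3, 7.6, 5.5 → max 11.2
Option 3 regrets: 2.5, 10.2, 0.6, 11.2 → max 11.2
Option 4 regrets: 7.0, 0.0, 14.8, 0.7 → max 14.8
Option 5 regrets: 7.5, 5.6, 0.0, 10.3 → max 10.3
Option 6 regrets: 0.0, 5.7, 7.7, 9.9 → max 9.9
Option 7 regrets: 9.2, 9.2, 1.4, 4.4 → max 9.2
Smallest max regret = 9.2 → Option 7.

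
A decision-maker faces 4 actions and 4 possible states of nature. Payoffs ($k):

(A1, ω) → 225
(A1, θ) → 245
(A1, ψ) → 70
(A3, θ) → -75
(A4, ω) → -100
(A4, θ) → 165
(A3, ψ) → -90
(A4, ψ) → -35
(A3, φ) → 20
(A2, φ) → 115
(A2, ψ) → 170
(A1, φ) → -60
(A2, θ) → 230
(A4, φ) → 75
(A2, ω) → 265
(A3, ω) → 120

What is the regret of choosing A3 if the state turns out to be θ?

320

Best payoff under θ is 245.
Regret = 245 − (-75) = 320.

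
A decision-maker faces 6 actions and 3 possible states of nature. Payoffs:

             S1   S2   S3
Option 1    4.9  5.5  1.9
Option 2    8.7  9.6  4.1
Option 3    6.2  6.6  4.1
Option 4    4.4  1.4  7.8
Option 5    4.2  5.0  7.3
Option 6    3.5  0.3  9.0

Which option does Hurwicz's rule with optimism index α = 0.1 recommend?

Option 1: 0.1·5.5 + 0.9·1.9 = 2.26
Option 2: 0.1·9.6 + 0.9·4.1 = 4.65
Option 3: 0.1·6.6 + 0.9·4.1 = 4.35
Option 4: 0.1·7.8 + 0.9·1.4 = 2.04
Option 5: 0.1·7.3 + 0.9·4.2 = 4.51
Option 6: 0.1·9.0 + 0.9·0.3 = 1.17
Highest Hurwicz score = 4.65 → Option 2.

Option 2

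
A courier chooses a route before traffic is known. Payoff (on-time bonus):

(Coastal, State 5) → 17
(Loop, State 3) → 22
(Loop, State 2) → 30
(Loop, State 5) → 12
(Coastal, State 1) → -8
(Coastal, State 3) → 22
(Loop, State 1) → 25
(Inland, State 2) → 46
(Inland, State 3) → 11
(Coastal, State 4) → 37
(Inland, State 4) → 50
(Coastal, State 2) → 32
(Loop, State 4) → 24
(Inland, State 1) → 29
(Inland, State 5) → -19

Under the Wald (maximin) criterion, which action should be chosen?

Loop

Row minima: Loop=12, Coastal=-8, Inland=-19
Best worst-case = 12 → Loop.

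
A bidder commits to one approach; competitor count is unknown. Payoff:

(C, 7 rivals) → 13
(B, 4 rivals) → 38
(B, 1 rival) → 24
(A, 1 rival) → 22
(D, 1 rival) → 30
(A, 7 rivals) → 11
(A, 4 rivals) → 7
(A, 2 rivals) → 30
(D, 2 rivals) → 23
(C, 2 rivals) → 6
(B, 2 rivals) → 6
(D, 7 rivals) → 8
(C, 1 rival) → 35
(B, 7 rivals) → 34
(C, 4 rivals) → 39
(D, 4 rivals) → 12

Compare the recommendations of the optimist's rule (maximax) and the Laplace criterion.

maximax → C; laplace → B (disagree)

Row maxima: A=30, B=38, C=39, D=30
Best best-case = 39 → C.
Row averages: A=17.5, B=25.5, C=23.25, D=18.25
Highest average = 25.5 → B.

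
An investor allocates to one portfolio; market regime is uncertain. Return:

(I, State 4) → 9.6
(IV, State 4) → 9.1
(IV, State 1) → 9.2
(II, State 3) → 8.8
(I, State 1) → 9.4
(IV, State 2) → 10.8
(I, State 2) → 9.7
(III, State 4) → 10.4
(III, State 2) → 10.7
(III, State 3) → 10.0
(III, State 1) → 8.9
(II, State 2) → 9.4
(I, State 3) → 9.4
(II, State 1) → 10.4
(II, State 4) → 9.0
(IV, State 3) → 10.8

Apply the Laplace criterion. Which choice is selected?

Row averages: I=9.525, II=9.4, III=10, IV=9.975
Highest average = 10 → III.

III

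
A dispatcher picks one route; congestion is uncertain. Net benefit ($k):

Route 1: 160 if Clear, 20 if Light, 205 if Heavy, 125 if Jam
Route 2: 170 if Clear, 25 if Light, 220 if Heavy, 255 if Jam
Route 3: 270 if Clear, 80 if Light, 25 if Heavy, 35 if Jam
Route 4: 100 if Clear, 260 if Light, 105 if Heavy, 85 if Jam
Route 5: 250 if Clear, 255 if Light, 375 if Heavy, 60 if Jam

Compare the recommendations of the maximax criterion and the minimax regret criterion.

Row maxima: Route 1=205, Route 2=255, Route 3=270, Route 4=260, Route 5=375
Best best-case = 375 → Route 5.
Column bests: Clear=270, Light=260, Heavy=375, Jam=255.
Route 1 regrets: 110, 240, 170, 130 → max 240
Route 2 regrets: 100, 235, 155, 0 → max 235
Route 3 regrets: 0, 180, 350, 220 → max 350
Route 4 regrets: 170, 0, 270, 170 → max 270
Route 5 regrets: 20, 5, 0, 195 → max 195
Smallest max regret = 195 → Route 5.

maximax → Route 5; minimax regret → Route 5 (agree)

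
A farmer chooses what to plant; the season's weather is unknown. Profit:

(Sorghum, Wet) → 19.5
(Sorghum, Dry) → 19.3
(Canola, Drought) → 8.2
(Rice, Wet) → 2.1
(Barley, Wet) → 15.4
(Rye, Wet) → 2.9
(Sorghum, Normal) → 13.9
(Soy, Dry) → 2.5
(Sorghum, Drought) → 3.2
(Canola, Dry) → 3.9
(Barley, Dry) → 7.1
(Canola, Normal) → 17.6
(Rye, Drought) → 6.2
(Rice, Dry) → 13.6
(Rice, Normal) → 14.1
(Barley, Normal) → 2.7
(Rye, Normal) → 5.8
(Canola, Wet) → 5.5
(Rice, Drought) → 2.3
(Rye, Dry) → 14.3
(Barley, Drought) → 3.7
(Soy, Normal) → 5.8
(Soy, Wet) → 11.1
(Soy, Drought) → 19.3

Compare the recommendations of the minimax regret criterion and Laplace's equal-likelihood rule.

Column bests: Drought=19.3, Dry=19.3, Normal=17.6, Wet=19.5.
Rice regrets: 17.0, 5.7, 3.5, 17.4 → max 17.4
Sorghum regrets: 16.1, 0.0, 3.7, 0.0 → max 16.1
Rye regrets: 13.1, 5.0, 11.8, 16.6 → max 16.6
Canola regrets: 11.1, 15.4, 0.0, 14.0 → max 15.4
Barley regrets: 15.6, 12.2, 14.9, 4.1 → max 15.6
Soy regrets: 0.0, 16.8, 11.8, 8.4 → max 16.8
Smallest max regret = 15.4 → Canola.
Row averages: Rice=8.025, Sorghum=13.975, Rye=7.3, Canola=8.8, Barley=7.225, Soy=9.675
Highest average = 13.975 → Sorghum.

minimax regret → Canola; laplace → Sorghum (disagree)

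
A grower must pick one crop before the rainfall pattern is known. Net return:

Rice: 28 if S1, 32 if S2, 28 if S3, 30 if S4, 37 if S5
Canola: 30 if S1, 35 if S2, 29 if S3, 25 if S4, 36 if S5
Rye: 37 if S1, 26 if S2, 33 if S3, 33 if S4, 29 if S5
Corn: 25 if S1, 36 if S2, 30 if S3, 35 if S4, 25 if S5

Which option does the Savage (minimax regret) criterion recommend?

Column bests: S1=37, S2=36, S3=33, S4=35, S5=37.
Rice regrets: 9, 4, 5, 5, 0 → max 9
Canola regrets: 7, 1, 4, 10, 1 → max 10
Rye regrets: 0, 10, 0, 2, 8 → max 10
Corn regrets: 12, 0, 3, 0, 12 → max 12
Smallest max regret = 9 → Rice.

Rice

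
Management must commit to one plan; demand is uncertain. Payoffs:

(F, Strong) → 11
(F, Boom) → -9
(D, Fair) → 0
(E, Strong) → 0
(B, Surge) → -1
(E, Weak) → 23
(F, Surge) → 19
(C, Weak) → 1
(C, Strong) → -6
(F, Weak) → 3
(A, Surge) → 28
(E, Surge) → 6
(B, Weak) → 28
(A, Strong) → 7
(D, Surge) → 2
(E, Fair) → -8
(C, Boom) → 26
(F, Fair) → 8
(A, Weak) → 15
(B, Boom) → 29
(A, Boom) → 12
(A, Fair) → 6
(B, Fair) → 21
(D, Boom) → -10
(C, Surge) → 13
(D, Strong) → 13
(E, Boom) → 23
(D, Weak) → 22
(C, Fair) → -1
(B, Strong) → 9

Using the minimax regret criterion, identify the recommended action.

A

Column bests: Weak=28, Fair=21, Strong=13, Boom=29, Surge=28.
A regrets: 13, 15, 6, 17, 0 → max 17
B regrets: 0, 0, 4, 0, 29 → max 29
C regrets: 27, 22, 19, 3, 15 → max 27
D regrets: 6, 21, 0, 39, 26 → max 39
E regrets: 5, 29, 13, 6, 22 → max 29
F regrets: 25, 13, 2, 38, 9 → max 38
Smallest max regret = 17 → A.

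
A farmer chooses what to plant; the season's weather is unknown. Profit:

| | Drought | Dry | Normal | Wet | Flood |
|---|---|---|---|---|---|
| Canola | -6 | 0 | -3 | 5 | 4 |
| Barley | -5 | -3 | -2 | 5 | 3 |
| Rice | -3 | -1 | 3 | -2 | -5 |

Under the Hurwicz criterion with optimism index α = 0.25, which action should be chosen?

Barley

Canola: 0.25·5 + 0.75·(-6) = -3.25
Barley: 0.25·5 + 0.75·(-5) = -2.5
Rice: 0.25·3 + 0.75·(-5) = -3
Highest Hurwicz score = -2.5 → Barley.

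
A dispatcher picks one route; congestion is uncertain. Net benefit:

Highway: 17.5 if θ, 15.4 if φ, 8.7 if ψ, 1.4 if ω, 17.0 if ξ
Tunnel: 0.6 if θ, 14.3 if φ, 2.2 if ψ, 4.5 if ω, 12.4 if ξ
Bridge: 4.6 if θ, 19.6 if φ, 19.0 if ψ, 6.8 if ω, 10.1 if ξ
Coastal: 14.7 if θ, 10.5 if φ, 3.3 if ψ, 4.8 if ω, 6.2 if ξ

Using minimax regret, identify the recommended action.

Column bests: θ=17.5, φ=19.6, ψ=19.0, ω=6.8, ξ=17.0.
Highway regrets: 0.0, 4.2, 10.3, 5.4, 0.0 → max 10.3
Tunnel regrets: 16.9, 5.3, 16.8, 2.3, 4.6 → max 16.9
Bridge regrets: 12.9, 0.0, 0.0, 0.0, 6.9 → max 12.9
Coastal regrets: 2.8, 9.1, 15.7, 2.0, 10.8 → max 15.7
Smallest max regret = 10.3 → Highway.

Highway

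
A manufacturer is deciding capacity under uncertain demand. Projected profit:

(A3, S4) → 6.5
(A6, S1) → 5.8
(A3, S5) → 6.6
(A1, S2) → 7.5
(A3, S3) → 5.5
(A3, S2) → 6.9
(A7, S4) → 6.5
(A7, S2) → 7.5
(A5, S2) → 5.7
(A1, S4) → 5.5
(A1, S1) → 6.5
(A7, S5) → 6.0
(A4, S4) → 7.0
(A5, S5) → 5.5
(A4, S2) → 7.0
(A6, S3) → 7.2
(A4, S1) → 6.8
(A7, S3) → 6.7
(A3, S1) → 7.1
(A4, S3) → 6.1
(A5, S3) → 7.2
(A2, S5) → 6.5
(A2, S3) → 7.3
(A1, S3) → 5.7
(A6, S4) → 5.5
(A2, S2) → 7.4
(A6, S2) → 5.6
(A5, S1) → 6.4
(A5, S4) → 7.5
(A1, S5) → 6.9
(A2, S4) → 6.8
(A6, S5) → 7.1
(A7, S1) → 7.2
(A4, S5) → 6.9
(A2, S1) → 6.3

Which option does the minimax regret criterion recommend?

Column bests: S1=7.2, S2=7.5, S3=7.3, S4=7.5, S5=7.1.
A1 regrets: 0.7, 0.0, 1.6, 2.0, 0.2 → max 2.0
A2 regrets: 0.9, 0.1, 0.0, 0.7, 0.6 → max 0.9
A3 regrets: 0.1, 0.6, 1.8, 1.0, 0.5 → max 1.8
A4 regrets: 0.4, 0.5, 1.2, 0.5, 0.2 → max 1.2
A5 regrets: 0.8, 1.8, 0.1, 0.0, 1.6 → max 1.8
A6 regrets: 1.4, 1.9, 0.1, 2.0, 0.0 → max 2.0
A7 regrets: 0.0, 0.0, 0.6, 1.0, 1.1 → max 1.1
Smallest max regret = 0.9 → A2.

A2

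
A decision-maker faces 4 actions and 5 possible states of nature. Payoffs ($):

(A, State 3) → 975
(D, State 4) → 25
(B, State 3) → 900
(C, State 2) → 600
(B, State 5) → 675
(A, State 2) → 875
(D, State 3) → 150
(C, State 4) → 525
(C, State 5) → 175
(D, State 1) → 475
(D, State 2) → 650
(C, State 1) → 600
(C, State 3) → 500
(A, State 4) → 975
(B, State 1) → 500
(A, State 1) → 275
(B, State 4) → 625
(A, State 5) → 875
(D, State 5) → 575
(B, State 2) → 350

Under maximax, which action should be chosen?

A

Row maxima: A=975, B=900, C=600, D=650
Best best-case = 975 → A.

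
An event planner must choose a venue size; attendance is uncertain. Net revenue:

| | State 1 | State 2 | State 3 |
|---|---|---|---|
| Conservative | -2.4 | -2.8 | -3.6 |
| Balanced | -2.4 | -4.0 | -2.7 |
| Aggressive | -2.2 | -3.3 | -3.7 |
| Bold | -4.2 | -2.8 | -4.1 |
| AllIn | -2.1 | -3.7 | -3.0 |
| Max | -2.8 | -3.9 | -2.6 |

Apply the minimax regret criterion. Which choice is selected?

AllIn

Column bests: State 1=-2.1, State 2=-2.8, State 3=-2.6.
Conservative regrets: 0.3, 0.0, 1.0 → max 1.0
Balanced regrets: 0.3, 1.2, 0.1 → max 1.2
Aggressive regrets: 0.1, 0.5, 1.1 → max 1.1
Bold regrets: 2.1, 0.0, 1.5 → max 2.1
AllIn regrets: 0.0, 0.9, 0.4 → max 0.9
Max regrets: 0.7, 1.1, 0.0 → max 1.1
Smallest max regret = 0.9 → AllIn.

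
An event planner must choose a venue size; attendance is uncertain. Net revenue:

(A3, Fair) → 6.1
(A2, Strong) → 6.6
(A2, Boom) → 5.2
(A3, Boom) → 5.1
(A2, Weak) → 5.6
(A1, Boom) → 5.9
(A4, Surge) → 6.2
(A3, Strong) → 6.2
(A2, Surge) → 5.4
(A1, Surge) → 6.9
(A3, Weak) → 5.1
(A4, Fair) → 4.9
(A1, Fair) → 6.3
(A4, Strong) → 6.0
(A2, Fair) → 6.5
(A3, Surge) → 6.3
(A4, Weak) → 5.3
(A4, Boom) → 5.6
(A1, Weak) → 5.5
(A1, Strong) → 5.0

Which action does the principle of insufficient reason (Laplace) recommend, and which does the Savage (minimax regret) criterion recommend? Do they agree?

laplace → A1; minimax regret → A3 (disagree)

Row averages: A1=5.92, A2=5.86, A3=5.76, A4=5.6
Highest average = 5.92 → A1.
Column bests: Weak=5.6, Fair=6.5, Strong=6.6, Boom=5.9, Surge=6.9.
A1 regrets: 0.1, 0.2, 1.6, 0.0, 0.0 → max 1.6
A2 regrets: 0.0, 0.0, 0.0, 0.7, 1.5 → max 1.5
A3 regrets: 0.5, 0.4, 0.4, 0.8, 0.6 → max 0.8
A4 regrets: 0.3, 1.6, 0.6, 0.3, 0.7 → max 1.6
Smallest max regret = 0.8 → A3.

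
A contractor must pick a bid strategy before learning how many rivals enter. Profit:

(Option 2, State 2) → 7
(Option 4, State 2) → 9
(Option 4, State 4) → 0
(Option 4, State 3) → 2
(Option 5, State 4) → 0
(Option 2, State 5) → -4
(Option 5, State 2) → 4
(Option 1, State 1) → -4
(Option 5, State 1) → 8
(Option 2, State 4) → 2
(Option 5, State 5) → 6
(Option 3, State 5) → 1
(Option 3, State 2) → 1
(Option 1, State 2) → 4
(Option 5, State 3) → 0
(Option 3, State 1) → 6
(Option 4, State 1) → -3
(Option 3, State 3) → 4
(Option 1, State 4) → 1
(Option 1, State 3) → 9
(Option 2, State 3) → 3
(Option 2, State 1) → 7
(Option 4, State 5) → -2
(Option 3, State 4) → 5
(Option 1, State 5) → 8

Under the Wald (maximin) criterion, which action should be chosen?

Option 3

Row minima: Option 1=-4, Option 2=-4, Option 3=1, Option 4=-3, Option 5=0
Best worst-case = 1 → Option 3.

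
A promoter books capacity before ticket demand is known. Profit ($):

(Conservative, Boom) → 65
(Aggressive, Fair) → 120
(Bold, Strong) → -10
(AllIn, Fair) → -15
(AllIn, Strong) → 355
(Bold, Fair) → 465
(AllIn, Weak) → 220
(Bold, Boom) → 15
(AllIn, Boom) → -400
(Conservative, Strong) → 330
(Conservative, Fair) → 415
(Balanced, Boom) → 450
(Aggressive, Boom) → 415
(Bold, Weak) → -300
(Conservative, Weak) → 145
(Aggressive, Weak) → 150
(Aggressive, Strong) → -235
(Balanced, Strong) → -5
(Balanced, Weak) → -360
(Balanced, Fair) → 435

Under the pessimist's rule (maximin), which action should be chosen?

Conservative

Row minima: Conservative=65, Balanced=-360, Aggressive=-235, Bold=-300, AllIn=-400
Best worst-case = 65 → Conservative.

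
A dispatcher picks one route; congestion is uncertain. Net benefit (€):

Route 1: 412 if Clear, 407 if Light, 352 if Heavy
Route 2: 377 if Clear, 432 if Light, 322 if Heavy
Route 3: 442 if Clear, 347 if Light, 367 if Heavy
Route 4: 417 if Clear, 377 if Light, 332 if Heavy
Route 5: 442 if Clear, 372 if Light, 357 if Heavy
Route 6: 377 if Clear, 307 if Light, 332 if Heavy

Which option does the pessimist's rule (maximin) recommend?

Route 5

Row minima: Route 1=352, Route 2=322, Route 3=347, Route 4=332, Route 5=357, Route 6=307
Best worst-case = 357 → Route 5.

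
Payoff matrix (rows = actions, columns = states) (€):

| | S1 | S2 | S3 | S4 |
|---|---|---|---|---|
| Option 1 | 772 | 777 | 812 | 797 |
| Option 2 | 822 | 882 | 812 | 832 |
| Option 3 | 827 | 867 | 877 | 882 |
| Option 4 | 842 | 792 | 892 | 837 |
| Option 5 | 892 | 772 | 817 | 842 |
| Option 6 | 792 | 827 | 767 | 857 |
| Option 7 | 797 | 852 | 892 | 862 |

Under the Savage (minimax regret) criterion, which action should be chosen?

Option 3

Column bests: S1=892, S2=882, S3=892, S4=882.
Option 1 regrets: 120, 105, 80, 85 → max 120
Option 2 regrets: 70, 0, 80, 50 → max 80
Option 3 regrets: 65, 15, 15, 0 → max 65
Option 4 regrets: 50, 90, 0, 45 → max 90
Option 5 regrets: 0, 110, 75, 40 → max 110
Option 6 regrets: 100, 55, 125, 25 → max 125
Option 7 regrets: 95, 30, 0, 20 → max 95
Smallest max regret = 65 → Option 3.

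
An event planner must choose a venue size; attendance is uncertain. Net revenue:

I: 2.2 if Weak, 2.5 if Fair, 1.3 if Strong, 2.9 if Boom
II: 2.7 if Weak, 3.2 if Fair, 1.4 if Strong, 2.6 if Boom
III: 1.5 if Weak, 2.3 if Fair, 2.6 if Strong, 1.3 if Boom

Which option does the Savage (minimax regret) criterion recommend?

Column bests: Weak=2.7, Fair=3.2, Strong=2.6, Boom=2.9.
I regrets: 0.5, 0.7, 1.3, 0.0 → max 1.3
II regrets: 0.0, 0.0, 1.2, 0.3 → max 1.2
III regrets: 1.2, 0.9, 0.0, 1.6 → max 1.6
Smallest max regret = 1.2 → II.

II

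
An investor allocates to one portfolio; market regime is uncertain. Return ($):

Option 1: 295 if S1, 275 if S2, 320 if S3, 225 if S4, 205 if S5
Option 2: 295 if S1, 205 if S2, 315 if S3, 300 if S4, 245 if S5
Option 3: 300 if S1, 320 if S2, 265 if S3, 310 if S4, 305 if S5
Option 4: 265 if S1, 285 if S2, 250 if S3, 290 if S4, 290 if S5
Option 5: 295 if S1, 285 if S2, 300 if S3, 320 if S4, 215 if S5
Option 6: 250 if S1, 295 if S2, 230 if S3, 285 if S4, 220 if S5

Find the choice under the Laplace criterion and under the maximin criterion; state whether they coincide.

Row averages: Option 1=264, Option 2=272, Option 3=300, Option 4=276, Option 5=283, Option 6=256
Highest average = 300 → Option 3.
Row minima: Option 1=205, Option 2=205, Option 3=265, Option 4=250, Option 5=215, Option 6=220
Best worst-case = 265 → Option 3.

laplace → Option 3; maximin → Option 3 (agree)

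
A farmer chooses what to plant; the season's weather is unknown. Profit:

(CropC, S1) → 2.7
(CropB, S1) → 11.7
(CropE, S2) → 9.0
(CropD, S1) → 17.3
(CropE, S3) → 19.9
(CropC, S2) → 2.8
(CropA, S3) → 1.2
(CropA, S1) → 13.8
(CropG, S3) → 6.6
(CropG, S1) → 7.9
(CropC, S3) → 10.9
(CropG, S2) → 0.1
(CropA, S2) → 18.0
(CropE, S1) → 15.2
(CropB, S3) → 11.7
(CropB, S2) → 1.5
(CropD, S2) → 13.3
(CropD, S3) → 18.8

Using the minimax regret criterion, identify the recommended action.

Column bests: S1=17.3, S2=18.0, S3=19.9.
CropC regrets: 14.6, 15.2, 9.0 → max 15.2
CropB regrets: 5.6, 16.5, 8.2 → max 16.5
CropD regrets: 0.0, 4.7, 1.1 → max 4.7
CropG regrets: 9.4, 17.9, 13.3 → max 17.9
CropE regrets: 2.1, 9.0, 0.0 → max 9.0
CropA regrets: 3.5, 0.0, 18.7 → max 18.7
Smallest max regret = 4.7 → CropD.

CropD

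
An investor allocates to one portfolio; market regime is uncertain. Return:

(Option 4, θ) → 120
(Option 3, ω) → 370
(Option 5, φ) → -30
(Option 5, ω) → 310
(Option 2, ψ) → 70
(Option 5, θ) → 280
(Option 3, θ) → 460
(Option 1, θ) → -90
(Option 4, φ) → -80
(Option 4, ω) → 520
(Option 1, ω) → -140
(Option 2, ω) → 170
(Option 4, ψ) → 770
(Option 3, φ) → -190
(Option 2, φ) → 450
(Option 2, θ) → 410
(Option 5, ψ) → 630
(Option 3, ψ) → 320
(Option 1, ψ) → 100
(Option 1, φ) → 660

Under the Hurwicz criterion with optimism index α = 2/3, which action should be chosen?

Option 4

Option 1: 2/3·660 + 1/3·(-140) = 1180/3
Option 2: 2/3·450 + 1/3·70 = 970/3
Option 3: 2/3·460 + 1/3·(-190) = 730/3
Option 4: 2/3·770 + 1/3·(-80) = 1460/3
Option 5: 2/3·630 + 1/3·(-30) = 410
Highest Hurwicz score = 1460/3 → Option 4.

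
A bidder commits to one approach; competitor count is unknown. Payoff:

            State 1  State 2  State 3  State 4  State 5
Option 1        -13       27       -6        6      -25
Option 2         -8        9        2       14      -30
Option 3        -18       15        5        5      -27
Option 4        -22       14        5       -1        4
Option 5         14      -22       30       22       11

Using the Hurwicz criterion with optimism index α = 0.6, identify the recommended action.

Option 1: 0.6·27 + 0.4·(-25) = 6.2
Option 2: 0.6·14 + 0.4·(-30) = -3.6
Option 3: 0.6·15 + 0.4·(-27) = -1.8
Option 4: 0.6·14 + 0.4·(-22) = -0.4
Option 5: 0.6·30 + 0.4·(-22) = 9.2
Highest Hurwicz score = 9.2 → Option 5.

Option 5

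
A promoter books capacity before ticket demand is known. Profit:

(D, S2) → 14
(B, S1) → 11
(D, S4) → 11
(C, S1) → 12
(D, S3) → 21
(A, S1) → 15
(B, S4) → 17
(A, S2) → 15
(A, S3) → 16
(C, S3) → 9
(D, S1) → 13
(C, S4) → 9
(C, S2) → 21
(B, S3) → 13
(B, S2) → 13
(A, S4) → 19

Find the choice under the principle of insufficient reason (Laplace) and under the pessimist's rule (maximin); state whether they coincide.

laplace → A; maximin → A (agree)

Row averages: A=16.25, B=13.5, C=12.75, D=14.75
Highest average = 16.25 → A.
Row minima: A=15, B=11, C=9, D=11
Best worst-case = 15 → A.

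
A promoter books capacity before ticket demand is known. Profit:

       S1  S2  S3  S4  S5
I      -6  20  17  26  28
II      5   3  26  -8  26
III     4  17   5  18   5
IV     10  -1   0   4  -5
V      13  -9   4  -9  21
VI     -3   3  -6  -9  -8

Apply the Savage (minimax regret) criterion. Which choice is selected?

Column bests: S1=13, S2=20, S3=26, S4=26, S5=28.
I regrets: 19, 0, 9, 0, 0 → max 19
II regrets: 8, 17, 0, 34, 2 → max 34
III regrets: 9, 3, 21, 8, 23 → max 23
IV regrets: 3, 21, 26, 22, 33 → max 33
V regrets: 0, 29, 22, 35, 7 → max 35
VI regrets: 16, 17, 32, 35, 36 → max 36
Smallest max regret = 19 → I.

I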